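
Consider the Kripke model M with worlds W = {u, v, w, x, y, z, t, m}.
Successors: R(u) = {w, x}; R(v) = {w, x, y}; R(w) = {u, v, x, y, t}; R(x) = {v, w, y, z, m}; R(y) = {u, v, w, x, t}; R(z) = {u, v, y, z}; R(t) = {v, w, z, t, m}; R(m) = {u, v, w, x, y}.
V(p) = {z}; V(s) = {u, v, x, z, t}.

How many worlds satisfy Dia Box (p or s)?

Let φ = Dia Box (p or s). Evaluate φ at each world:
  u (successors {w, x}): φ is false.
  v (successors {w, x, y}): φ is false.
  w (successors {u, v, x, y, t}): φ is false.
  x (successors {v, w, y, z, m}): φ is false.
  y (successors {u, v, w, x, t}): φ is false.
  z (successors {u, v, y, z}): φ is false.
  t (successors {v, w, z, t, m}): φ is false.
  m (successors {u, v, w, x, y}): φ is false.
For instance, at w:
  At w: Dia Box (p or s) requires Box (p or s) at some successor in {u, v, x, y, t}.
    At u: Box (p or s) is false.
    At v: Box (p or s) is false.
    At x: Box (p or s) is false.
    At y: Box (p or s) is false.
    At t: Box (p or s) is false.
  So Dia Box (p or s) is false at w.
Satisfying worlds: none.

0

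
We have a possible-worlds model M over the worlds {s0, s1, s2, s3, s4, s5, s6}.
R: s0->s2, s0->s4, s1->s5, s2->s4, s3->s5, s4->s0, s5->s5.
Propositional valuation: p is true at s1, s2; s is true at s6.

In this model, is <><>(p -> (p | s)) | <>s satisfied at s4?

At s4: <><>(p -> (p | s)) is true, <>s is false, so <><>(p -> (p | s)) | <>s is true.
  At s4: <><>(p -> (p | s)) requires <>(p -> (p | s)) at some successor in {s0}.
    <>(p -> (p | s)) holds at s0, so <><>(p -> (p | s)) is true at s4.
      At s0: <>(p -> (p | s)) requires p -> (p | s) at some successor in {s2, s4}.
        p -> (p | s) holds at s2, so <>(p -> (p | s)) is true at s0.
  At s4: <>s requires s at some successor in {s0}.
    At s0: s is false.
  So <>s is false at s4.

Yes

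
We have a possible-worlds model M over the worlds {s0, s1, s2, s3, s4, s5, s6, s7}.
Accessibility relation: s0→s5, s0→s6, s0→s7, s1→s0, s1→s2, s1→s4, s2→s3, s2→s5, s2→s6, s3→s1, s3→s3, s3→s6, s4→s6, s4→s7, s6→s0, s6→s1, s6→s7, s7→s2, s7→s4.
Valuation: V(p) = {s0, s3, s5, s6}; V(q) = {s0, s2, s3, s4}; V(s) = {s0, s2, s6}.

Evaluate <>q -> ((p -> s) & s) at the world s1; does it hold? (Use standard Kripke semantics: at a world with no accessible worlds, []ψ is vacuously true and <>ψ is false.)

No

Recall that <>ψ holds at a world iff ψ holds at some accessible world.
At s1: <>q is true, (p -> s) & s is false, so <>q -> ((p -> s) & s) is false.
  At s1: <>q requires q at some successor in {s0, s2, s4}.
    q holds at s0, so <>q is true at s1.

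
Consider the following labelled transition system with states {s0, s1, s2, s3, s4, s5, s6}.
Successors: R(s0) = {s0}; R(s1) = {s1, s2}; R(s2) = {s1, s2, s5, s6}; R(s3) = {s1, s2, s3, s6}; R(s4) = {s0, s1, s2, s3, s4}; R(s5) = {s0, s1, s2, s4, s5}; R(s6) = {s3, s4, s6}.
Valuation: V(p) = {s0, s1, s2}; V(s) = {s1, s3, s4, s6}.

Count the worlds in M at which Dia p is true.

Let φ = Dia p. Evaluate φ at each world:
  s0 (successors {s0}): φ is true.
  s1 (successors {s1, s2}): φ is true.
  s2 (successors {s1, s2, s5, s6}): φ is true.
  s3 (successors {s1, s2, s3, s6}): φ is true.
  s4 (successors {s0, s1, s2, s3, s4}): φ is true.
  s5 (successors {s0, s1, s2, s4, s5}): φ is true.
  s6 (successors {s3, s4, s6}): φ is false.
For instance, at s2:
  At s2: Dia p requires p at some successor in {s1, s2, s5, s6}.
    p holds at s1, so Dia p is true at s2.
Satisfying worlds: {s0, s1, s2, s3, s4, s5}

6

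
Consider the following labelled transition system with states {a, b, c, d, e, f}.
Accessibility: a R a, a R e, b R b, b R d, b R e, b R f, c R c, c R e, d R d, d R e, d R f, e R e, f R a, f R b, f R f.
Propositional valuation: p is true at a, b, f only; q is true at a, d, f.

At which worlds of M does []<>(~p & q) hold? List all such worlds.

Let φ = []<>(~p & q). Evaluate φ at each world:
  a (successors {a, e}): φ is false.
  b (successors {b, d, e, f}): φ is false.
  c (successors {c, e}): φ is false.
  d (successors {d, e, f}): φ is false.
  e (successors {e}): φ is false.
  f (successors {a, b, f}): φ is false.
For instance, at e:
  At e: []<>(~p & q) requires <>(~p & q) at every successor {e}.
    <>(~p & q) fails at e, so []<>(~p & q) is false at e.
      At e: <>(~p & q) requires ~p & q at some successor in {e}.
        At e: ~p & q is false.
      So <>(~p & q) is false at e.
Satisfying worlds: none.

none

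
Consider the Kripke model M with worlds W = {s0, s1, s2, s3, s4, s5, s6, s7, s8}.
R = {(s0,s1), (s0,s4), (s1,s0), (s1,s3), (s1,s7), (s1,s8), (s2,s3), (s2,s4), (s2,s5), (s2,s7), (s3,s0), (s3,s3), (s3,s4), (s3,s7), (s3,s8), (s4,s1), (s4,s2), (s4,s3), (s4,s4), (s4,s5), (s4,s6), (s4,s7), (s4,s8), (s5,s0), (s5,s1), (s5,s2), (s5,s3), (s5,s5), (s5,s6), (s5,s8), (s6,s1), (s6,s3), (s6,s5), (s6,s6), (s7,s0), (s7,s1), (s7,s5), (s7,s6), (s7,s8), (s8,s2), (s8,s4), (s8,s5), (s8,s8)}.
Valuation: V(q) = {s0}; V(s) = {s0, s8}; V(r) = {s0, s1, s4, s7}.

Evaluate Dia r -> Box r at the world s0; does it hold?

Yes

Recall that Box ψ holds at a world iff ψ holds at every accessible world, and Dia ψ holds iff ψ holds at some accessible world.
At s0: Dia r is true, Box r is true, so Dia r -> Box r is true.
  At s0: Dia r requires r at some successor in {s1, s4}.
    r holds at s1, so Dia r is true at s0.
  At s0: Box r requires r at every successor {s1, s4}.
    At s1: r is true.
    At s4: r is true.
  So Box r is true at s0.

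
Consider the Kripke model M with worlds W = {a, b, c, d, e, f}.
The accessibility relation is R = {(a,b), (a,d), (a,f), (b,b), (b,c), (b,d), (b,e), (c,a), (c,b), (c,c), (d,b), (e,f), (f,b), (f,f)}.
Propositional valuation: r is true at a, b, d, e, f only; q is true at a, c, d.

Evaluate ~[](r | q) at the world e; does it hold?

Recall that []ψ holds at a world iff ψ holds at every accessible world, and <>ψ holds iff ψ holds at some accessible world.
At e: [](r | q) is true, so ~[](r | q) is false.
  At e: [](r | q) requires r | q at every successor {f}.
    At f: r | q is true.
  So [](r | q) is true at e.

No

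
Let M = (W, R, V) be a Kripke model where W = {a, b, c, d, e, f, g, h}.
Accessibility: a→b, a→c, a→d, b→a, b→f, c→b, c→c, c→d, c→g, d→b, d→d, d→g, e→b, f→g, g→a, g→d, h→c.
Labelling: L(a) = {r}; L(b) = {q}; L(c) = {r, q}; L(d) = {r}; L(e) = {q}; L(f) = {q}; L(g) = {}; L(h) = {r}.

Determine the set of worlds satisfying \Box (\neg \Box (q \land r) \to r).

Let φ = \Box (\neg \Box (q \land r) \to r). Evaluate φ at each world:
  a (successors {b, c, d}): φ is false.
  b (successors {a, f}): φ is false.
  c (successors {b, c, d, g}): φ is false.
  d (successors {b, d, g}): φ is false.
  e (successors {b}): φ is false.
  f (successors {g}): φ is false.
  g (successors {a, d}): φ is true.
  h (successors {c}): φ is true.
For instance, at a:
  At a: \Box (\neg \Box (q \land r) \to r) requires \neg \Box (q \land r) \to r at every successor {b, c, d}.
    \neg \Box (q \land r) \to r fails at b, so \Box (\neg \Box (q \land r) \to r) is false at a.
      At b: \neg \Box (q \land r) is true, r is false, so \neg \Box (q \land r) \to r is false.
Satisfying worlds: {g, h}

g, h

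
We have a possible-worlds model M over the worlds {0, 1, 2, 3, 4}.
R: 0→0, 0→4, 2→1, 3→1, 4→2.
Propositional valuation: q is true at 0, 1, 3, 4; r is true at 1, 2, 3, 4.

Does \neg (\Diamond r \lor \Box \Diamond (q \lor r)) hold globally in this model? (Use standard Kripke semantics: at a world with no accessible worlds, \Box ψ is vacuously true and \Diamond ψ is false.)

Let φ = \neg (\Diamond r \lor \Box \Diamond (q \lor r)). Evaluate φ at each world:
  0 (successors {0, 4}): φ is false.
  1 (successors ∅): φ is false.
  2 (successors {1}): φ is false.
  3 (successors {1}): φ is false.
  4 (successors {2}): φ is false.
Detail at 0 (counterexample):
  At 0: \Diamond r \lor \Box \Diamond (q \lor r) is true, so \neg (\Diamond r \lor \Box \Diamond (q \lor r)) is false.
    At 0: \Diamond r is true, \Box \Diamond (q \lor r) is true, so \Diamond r \lor \Box \Diamond (q \lor r) is true.
      At 0: \Diamond r requires r at some successor in {0, 4}.
        r holds at 4, so \Diamond r is true at 0.
      At 0: \Box \Diamond (q \lor r) requires \Diamond (q \lor r) at every successor {0, 4}.
        At 0: \Diamond (q \lor r) is true.
        At 4: \Diamond (q \lor r) is true.
      So \Box \Diamond (q \lor r) is true at 0.

No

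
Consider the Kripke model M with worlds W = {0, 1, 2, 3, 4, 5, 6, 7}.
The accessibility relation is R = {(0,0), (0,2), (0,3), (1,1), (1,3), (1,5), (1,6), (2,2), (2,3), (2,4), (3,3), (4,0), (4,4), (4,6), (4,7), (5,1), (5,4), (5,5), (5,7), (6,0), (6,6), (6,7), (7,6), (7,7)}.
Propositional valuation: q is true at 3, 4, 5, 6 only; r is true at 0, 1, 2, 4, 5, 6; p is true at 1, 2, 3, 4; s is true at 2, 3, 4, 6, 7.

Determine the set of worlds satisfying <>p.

Let φ = <>p. Evaluate φ at each world:
  0 (successors {0, 2, 3}): φ is true.
  1 (successors {1, 3, 5, 6}): φ is true.
  2 (successors {2, 3, 4}): φ is true.
  3 (successors {3}): φ is true.
  4 (successors {0, 4, 6, 7}): φ is true.
  5 (successors {1, 4, 5, 7}): φ is true.
  6 (successors {0, 6, 7}): φ is false.
  7 (successors {6, 7}): φ is false.
For instance, at 1:
  At 1: <>p requires p at some successor in {1, 3, 5, 6}.
    p holds at 1, so <>p is true at 1.
Satisfying worlds: {0, 1, 2, 3, 4, 5}

0, 1, 2, 3, 4, 5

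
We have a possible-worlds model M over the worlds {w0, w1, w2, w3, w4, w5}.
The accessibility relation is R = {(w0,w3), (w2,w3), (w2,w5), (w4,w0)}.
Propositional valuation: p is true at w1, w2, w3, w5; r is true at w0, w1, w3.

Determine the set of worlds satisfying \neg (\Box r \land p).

w0, w2, w4

Let φ = \neg (\Box r \land p). Evaluate φ at each world:
  w0 (successors {w3}): φ is true.
  w1 (successors ∅): φ is false.
  w2 (successors {w3, w5}): φ is true.
  w3 (successors ∅): φ is false.
  w4 (successors {w0}): φ is true.
  w5 (successors ∅): φ is false.
For instance, at w4:
  At w4: \Box r \land p is false, so \neg (\Box r \land p) is true.
    At w4: \Box r is true, p is false, so \Box r \land p is false.
      At w4: \Box r requires r at every successor {w0}.
        At w0: r is true.
      So \Box r is true at w4.
Satisfying worlds: {w0, w2, w4}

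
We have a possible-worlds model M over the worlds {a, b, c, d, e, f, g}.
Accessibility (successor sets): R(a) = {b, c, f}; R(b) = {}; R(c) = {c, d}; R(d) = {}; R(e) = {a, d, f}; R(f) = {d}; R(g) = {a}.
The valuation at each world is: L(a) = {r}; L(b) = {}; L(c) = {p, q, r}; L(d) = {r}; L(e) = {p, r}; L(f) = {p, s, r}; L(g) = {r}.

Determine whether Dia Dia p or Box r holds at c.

Yes

At c: Dia Dia p is true, Box r is true, so Dia Dia p or Box r is true.
  At c: Dia Dia p requires Dia p at some successor in {c, d}.
    Dia p holds at c, so Dia Dia p is true at c.
      At c: Dia p requires p at some successor in {c, d}.
        p holds at c, so Dia p is true at c.
  At c: Box r requires r at every successor {c, d}.
    At c: r is true.
    At d: r is true.
  So Box r is true at c.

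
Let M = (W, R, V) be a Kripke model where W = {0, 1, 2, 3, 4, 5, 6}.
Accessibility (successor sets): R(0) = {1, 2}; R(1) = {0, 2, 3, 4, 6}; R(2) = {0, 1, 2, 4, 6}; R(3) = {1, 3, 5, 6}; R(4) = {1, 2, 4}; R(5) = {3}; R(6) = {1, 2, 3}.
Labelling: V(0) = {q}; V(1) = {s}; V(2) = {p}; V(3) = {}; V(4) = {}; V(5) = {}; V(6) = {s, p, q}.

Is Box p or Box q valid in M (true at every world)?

No

Recall that Box ψ holds at a world iff ψ holds at every accessible world, and Dia ψ holds iff ψ holds at some accessible world.
Let φ = Box p or Box q. Evaluate φ at each world:
  0 (successors {1, 2}): φ is false.
  1 (successors {0, 2, 3, 4, 6}): φ is false.
  2 (successors {0, 1, 2, 4, 6}): φ is false.
  3 (successors {1, 3, 5, 6}): φ is false.
  4 (successors {1, 2, 4}): φ is false.
  5 (successors {3}): φ is false.
  6 (successors {1, 2, 3}): φ is false.
Detail at 0 (counterexample):
  At 0: Box p is false, Box q is false, so Box p or Box q is false.
    At 0: Box p requires p at every successor {1, 2}.
      p fails at 1, so Box p is false at 0.
    At 0: Box q requires q at every successor {1, 2}.
      q fails at 1, so Box q is false at 0.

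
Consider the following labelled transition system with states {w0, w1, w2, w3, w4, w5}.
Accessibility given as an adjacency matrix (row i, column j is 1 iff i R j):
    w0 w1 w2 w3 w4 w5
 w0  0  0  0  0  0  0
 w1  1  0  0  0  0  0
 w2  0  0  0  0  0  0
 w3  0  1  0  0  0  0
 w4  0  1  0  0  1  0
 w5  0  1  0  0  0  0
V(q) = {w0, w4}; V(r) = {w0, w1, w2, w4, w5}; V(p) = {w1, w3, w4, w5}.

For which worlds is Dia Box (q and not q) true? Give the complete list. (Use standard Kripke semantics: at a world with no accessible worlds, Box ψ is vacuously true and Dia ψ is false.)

w1

Let φ = Dia Box (q and not q). Evaluate φ at each world:
  w0 (successors ∅): φ is false.
  w1 (successors {w0}): φ is true.
  w2 (successors ∅): φ is false.
  w3 (successors {w1}): φ is false.
  w4 (successors {w1, w4}): φ is false.
  w5 (successors {w1}): φ is false.
For instance, at w4:
  At w4: Dia Box (q and not q) requires Box (q and not q) at some successor in {w1, w4}.
    At w1: Box (q and not q) is false.
    At w4: Box (q and not q) is false.
  So Dia Box (q and not q) is false at w4.
Satisfying worlds: {w1}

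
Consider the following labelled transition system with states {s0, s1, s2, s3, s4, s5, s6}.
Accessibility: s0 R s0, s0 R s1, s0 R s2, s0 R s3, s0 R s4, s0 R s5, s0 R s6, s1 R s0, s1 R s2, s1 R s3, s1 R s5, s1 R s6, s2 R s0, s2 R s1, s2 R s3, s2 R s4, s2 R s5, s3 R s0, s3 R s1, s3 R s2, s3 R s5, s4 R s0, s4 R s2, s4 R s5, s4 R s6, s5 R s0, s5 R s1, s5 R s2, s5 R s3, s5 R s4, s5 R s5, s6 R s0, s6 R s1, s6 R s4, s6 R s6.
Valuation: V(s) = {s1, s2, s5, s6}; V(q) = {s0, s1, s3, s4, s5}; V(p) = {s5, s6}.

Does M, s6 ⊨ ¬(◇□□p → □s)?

No

At s6: ◇□□p → □s is true, so ¬(◇□□p → □s) is false.
  At s6: ◇□□p is false, □s is false, so ◇□□p → □s is true.
    At s6: ◇□□p requires □□p at some successor in {s0, s1, s4, s6}.
      At s0: □□p is false.
      At s1: □□p is false.
      At s4: □□p is false.
      At s6: □□p is false.
    So ◇□□p is false at s6.
    At s6: □s requires s at every successor {s0, s1, s4, s6}.
      s fails at s0, so □s is false at s6.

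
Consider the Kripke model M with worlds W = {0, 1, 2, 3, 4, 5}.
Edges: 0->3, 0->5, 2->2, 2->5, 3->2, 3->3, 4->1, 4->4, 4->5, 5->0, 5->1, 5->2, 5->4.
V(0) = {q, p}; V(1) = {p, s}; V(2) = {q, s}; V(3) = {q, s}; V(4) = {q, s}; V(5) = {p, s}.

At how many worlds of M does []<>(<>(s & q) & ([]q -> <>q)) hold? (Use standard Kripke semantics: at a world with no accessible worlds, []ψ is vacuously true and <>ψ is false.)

Let φ = []<>(<>(s & q) & ([]q -> <>q)). Evaluate φ at each world:
  0 (successors {3, 5}): φ is true.
  1 (successors ∅): φ is true.
  2 (successors {2, 5}): φ is true.
  3 (successors {2, 3}): φ is true.
  4 (successors {1, 4, 5}): φ is false.
  5 (successors {0, 1, 2, 4}): φ is false.
For instance, at 3:
  At 3: []<>(<>(s & q) & ([]q -> <>q)) requires <>(<>(s & q) & ([]q -> <>q)) at every successor {2, 3}.
      At 2: <>(<>(s & q) & ([]q -> <>q)) requires <>(s & q) & ([]q -> <>q) at some successor in {2, 5}.
        <>(s & q) & ([]q -> <>q) holds at 2, so <>(<>(s & q) & ([]q -> <>q)) is true at 2.
      At 3: <>(<>(s & q) & ([]q -> <>q)) requires <>(s & q) & ([]q -> <>q) at some successor in {2, 3}.
        <>(s & q) & ([]q -> <>q) holds at 2, so <>(<>(s & q) & ([]q -> <>q)) is true at 3.
  So []<>(<>(s & q) & ([]q -> <>q)) is true at 3.
Satisfying worlds: {0, 1, 2, 3}

4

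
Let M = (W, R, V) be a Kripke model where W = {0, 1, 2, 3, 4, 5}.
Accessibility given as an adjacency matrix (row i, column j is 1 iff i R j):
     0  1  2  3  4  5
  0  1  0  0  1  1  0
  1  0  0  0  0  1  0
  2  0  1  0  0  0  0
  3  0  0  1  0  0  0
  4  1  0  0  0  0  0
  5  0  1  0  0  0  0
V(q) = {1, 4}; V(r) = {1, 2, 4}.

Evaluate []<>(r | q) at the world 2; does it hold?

Yes

Recall that []ψ holds at a world iff ψ holds at every accessible world, and <>ψ holds iff ψ holds at some accessible world.
At 2: []<>(r | q) requires <>(r | q) at every successor {1}.
    At 1: <>(r | q) requires r | q at some successor in {4}.
      r | q holds at 4, so <>(r | q) is true at 1.
So []<>(r | q) is true at 2.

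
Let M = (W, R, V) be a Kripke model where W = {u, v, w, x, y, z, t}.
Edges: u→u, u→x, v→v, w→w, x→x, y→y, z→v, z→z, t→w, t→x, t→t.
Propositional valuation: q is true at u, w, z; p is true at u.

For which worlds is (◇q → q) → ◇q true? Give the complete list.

Let φ = (◇q → q) → ◇q. Evaluate φ at each world:
  u (successors {u, x}): φ is true.
  v (successors {v}): φ is false.
  w (successors {w}): φ is true.
  x (successors {x}): φ is false.
  y (successors {y}): φ is false.
  z (successors {v, z}): φ is true.
  t (successors {w, x, t}): φ is true.
For instance, at v:
  At v: ◇q → q is true, ◇q is false, so (◇q → q) → ◇q is false.
    At v: ◇q is false, q is false, so ◇q → q is true.
      At v: ◇q requires q at some successor in {v}.
        At v: q is false.
      So ◇q is false at v.
    At v: ◇q requires q at some successor in {v}.
      At v: q is false.
    So ◇q is false at v.
Satisfying worlds: {u, w, z, t}

u, w, z, t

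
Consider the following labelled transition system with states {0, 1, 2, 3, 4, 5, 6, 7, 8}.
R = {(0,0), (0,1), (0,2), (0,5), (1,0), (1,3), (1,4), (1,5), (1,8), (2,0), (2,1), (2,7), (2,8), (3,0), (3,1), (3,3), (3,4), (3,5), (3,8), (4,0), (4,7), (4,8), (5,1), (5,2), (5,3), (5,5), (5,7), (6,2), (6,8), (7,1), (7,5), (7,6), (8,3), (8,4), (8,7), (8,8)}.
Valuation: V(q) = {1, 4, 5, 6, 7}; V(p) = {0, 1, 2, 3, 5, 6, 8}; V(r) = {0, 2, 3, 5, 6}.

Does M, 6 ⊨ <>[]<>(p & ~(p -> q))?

No

Recall that []ψ holds at a world iff ψ holds at every accessible world, and <>ψ holds iff ψ holds at some accessible world.
At 6: <>[]<>(p & ~(p -> q)) requires []<>(p & ~(p -> q)) at some successor in {2, 8}.
  At 2: []<>(p & ~(p -> q)) is false.
  At 8: []<>(p & ~(p -> q)) is false.
So <>[]<>(p & ~(p -> q)) is false at 6.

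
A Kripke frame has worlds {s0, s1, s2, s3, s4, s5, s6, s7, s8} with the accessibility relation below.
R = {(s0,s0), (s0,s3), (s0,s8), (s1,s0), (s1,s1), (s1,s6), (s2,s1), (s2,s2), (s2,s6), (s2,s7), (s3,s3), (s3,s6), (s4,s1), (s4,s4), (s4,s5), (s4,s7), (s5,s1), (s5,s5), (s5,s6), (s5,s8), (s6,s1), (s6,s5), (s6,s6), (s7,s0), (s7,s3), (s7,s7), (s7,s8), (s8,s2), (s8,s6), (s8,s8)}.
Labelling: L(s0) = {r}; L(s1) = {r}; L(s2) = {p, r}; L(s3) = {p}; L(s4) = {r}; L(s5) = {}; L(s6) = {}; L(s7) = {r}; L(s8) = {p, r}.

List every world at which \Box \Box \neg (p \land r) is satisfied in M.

s3

Let φ = \Box \Box \neg (p \land r). Evaluate φ at each world:
  s0 (successors {s0, s3, s8}): φ is false.
  s1 (successors {s0, s1, s6}): φ is false.
  s2 (successors {s1, s2, s6, s7}): φ is false.
  s3 (successors {s3, s6}): φ is true.
  s4 (successors {s1, s4, s5, s7}): φ is false.
  s5 (successors {s1, s5, s6, s8}): φ is false.
  s6 (successors {s1, s5, s6}): φ is false.
  s7 (successors {s0, s3, s7, s8}): φ is false.
  s8 (successors {s2, s6, s8}): φ is false.
For instance, at s5:
  At s5: \Box \Box \neg (p \land r) requires \Box \neg (p \land r) at every successor {s1, s5, s6, s8}.
    \Box \neg (p \land r) fails at s5, so \Box \Box \neg (p \land r) is false at s5.
      At s5: \Box \neg (p \land r) requires \neg (p \land r) at every successor {s1, s5, s6, s8}.
        \neg (p \land r) fails at s8, so \Box \neg (p \land r) is false at s5.
Satisfying worlds: {s3}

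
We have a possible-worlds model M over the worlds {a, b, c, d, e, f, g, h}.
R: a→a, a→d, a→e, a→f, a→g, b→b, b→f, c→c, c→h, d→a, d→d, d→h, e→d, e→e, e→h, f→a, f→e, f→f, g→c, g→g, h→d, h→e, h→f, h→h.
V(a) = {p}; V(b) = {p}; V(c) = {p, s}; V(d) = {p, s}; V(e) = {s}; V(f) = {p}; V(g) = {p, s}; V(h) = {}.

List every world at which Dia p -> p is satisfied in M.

Let φ = Dia p -> p. Evaluate φ at each world:
  a (successors {a, d, e, f, g}): φ is true.
  b (successors {b, f}): φ is true.
  c (successors {c, h}): φ is true.
  d (successors {a, d, h}): φ is true.
  e (successors {d, e, h}): φ is false.
  f (successors {a, e, f}): φ is true.
  g (successors {c, g}): φ is true.
  h (successors {d, e, f, h}): φ is false.
For instance, at c:
  At c: Dia p is true, p is true, so Dia p -> p is true.
    At c: Dia p requires p at some successor in {c, h}.
      p holds at c, so Dia p is true at c.
Satisfying worlds: {a, b, c, d, f, g}

a, b, c, d, f, g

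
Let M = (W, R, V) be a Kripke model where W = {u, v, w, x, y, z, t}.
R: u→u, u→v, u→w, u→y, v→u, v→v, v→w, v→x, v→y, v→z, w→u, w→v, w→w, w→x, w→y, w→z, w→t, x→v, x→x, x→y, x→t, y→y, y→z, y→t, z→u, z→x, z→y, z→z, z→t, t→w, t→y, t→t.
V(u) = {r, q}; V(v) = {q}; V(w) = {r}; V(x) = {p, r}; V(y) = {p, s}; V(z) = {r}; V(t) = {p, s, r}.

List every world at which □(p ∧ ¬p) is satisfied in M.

Recall that □ψ holds at a world iff ψ holds at every accessible world, and ◇ψ holds iff ψ holds at some accessible world.
Let φ = □(p ∧ ¬p). Evaluate φ at each world:
  u (successors {u, v, w, y}): φ is false.
  v (successors {u, v, w, x, y, z}): φ is false.
  w (successors {u, v, w, x, y, z, t}): φ is false.
  x (successors {v, x, y, t}): φ is false.
  y (successors {y, z, t}): φ is false.
  z (successors {u, x, y, z, t}): φ is false.
  t (successors {w, y, t}): φ is false.
For instance, at z:
  At z: □(p ∧ ¬p) requires p ∧ ¬p at every successor {u, x, y, z, t}.
    p ∧ ¬p fails at u, so □(p ∧ ¬p) is false at z.
Satisfying worlds: none.

none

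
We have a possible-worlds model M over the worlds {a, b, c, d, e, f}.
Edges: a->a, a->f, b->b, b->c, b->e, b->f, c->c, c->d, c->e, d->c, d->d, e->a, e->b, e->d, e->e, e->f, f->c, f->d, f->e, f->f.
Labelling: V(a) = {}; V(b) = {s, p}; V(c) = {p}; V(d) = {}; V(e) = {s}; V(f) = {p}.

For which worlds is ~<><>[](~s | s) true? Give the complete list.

Let φ = ~<><>[](~s | s). Evaluate φ at each world:
  a (successors {a, f}): φ is false.
  b (successors {b, c, e, f}): φ is false.
  c (successors {c, d, e}): φ is false.
  d (successors {c, d}): φ is false.
  e (successors {a, b, d, e, f}): φ is false.
  f (successors {c, d, e, f}): φ is false.
For instance, at b:
  At b: <><>[](~s | s) is true, so ~<><>[](~s | s) is false.
    At b: <><>[](~s | s) requires <>[](~s | s) at some successor in {b, c, e, f}.
      <>[](~s | s) holds at b, so <><>[](~s | s) is true at b.
Satisfying worlds: none.

none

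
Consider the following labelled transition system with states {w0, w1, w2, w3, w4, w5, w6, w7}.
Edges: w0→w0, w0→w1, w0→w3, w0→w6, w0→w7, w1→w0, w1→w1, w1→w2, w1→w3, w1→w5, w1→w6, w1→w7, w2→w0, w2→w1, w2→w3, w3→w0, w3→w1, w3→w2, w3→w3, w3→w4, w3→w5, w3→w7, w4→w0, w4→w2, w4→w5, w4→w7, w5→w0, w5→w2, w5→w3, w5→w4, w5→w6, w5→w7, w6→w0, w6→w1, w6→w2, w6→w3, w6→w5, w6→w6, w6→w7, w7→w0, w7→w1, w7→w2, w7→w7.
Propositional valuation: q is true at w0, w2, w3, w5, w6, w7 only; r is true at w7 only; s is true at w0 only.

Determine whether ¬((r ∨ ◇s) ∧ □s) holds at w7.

Recall that □ψ holds at a world iff ψ holds at every accessible world, and ◇ψ holds iff ψ holds at some accessible world.
At w7: (r ∨ ◇s) ∧ □s is false, so ¬((r ∨ ◇s) ∧ □s) is true.
  At w7: r ∨ ◇s is true, □s is false, so (r ∨ ◇s) ∧ □s is false.
    At w7: r is true, ◇s is true, so r ∨ ◇s is true.
      At w7: ◇s requires s at some successor in {w0, w1, w2, w7}.
        s holds at w0, so ◇s is true at w7.
    At w7: □s requires s at every successor {w0, w1, w2, w7}.
      s fails at w1, so □s is false at w7.

Yes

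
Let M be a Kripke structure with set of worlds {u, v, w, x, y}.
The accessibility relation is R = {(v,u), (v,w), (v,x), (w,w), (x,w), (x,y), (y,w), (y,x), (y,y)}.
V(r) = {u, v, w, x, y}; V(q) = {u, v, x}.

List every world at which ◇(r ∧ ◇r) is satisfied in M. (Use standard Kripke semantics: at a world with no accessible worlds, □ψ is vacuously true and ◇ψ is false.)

v, w, x, y

Let φ = ◇(r ∧ ◇r). Evaluate φ at each world:
  u (successors ∅): φ is false.
  v (successors {u, w, x}): φ is true.
  w (successors {w}): φ is true.
  x (successors {w, y}): φ is true.
  y (successors {w, x, y}): φ is true.
For instance, at x:
  At x: ◇(r ∧ ◇r) requires r ∧ ◇r at some successor in {w, y}.
    r ∧ ◇r holds at w, so ◇(r ∧ ◇r) is true at x.
      At w: r is true, ◇r is true, so r ∧ ◇r is true.
Satisfying worlds: {v, w, x, y}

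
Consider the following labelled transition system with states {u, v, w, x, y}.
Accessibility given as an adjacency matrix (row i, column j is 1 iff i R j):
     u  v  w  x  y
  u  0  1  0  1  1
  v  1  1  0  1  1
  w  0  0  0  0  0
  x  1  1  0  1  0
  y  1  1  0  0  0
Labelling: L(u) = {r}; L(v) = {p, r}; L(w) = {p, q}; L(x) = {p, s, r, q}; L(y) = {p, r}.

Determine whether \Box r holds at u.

Recall that \Box ψ holds at a world iff ψ holds at every accessible world, and \Diamond ψ holds iff ψ holds at some accessible world.
At u: \Box r requires r at every successor {v, x, y}.
  At v: r is true.
  At x: r is true.
  At y: r is true.
So \Box r is true at u.

Yes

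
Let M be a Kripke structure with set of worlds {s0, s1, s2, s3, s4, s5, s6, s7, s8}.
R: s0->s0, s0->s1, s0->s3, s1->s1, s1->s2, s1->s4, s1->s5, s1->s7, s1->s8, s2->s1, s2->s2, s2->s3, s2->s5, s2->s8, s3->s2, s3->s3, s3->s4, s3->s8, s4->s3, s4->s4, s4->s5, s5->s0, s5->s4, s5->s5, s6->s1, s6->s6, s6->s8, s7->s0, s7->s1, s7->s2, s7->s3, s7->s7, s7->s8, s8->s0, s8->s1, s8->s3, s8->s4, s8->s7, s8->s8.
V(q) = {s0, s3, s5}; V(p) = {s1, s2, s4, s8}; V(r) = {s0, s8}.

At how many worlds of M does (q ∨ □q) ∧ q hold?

Let φ = (q ∨ □q) ∧ q. Evaluate φ at each world:
  s0 (successors {s0, s1, s3}): φ is true.
  s1 (successors {s1, s2, s4, s5, s7, s8}): φ is false.
  s2 (successors {s1, s2, s3, s5, s8}): φ is false.
  s3 (successors {s2, s3, s4, s8}): φ is true.
  s4 (successors {s3, s4, s5}): φ is false.
  s5 (successors {s0, s4, s5}): φ is true.
  s6 (successors {s1, s6, s8}): φ is false.
  s7 (successors {s0, s1, s2, s3, s7, s8}): φ is false.
  s8 (successors {s0, s1, s3, s4, s7, s8}): φ is false.
For instance, at s1:
  At s1: q ∨ □q is false, q is false, so (q ∨ □q) ∧ q is false.
    At s1: q is false, □q is false, so q ∨ □q is false.
      At s1: □q requires q at every successor {s1, s2, s4, s5, s7, s8}.
        q fails at s1, so □q is false at s1.
Satisfying worlds: {s0, s3, s5}

3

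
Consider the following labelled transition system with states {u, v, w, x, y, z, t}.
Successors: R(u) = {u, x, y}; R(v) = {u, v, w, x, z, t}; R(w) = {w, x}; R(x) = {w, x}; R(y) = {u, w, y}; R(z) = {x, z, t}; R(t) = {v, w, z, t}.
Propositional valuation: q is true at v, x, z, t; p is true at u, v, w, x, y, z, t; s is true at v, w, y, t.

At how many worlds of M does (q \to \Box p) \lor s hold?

7

Recall that \Box ψ holds at a world iff ψ holds at every accessible world, and \Diamond ψ holds iff ψ holds at some accessible world.
Let φ = (q \to \Box p) \lor s. Evaluate φ at each world:
  u (successors {u, x, y}): φ is true.
  v (successors {u, v, w, x, z, t}): φ is true.
  w (successors {w, x}): φ is true.
  x (successors {w, x}): φ is true.
  y (successors {u, w, y}): φ is true.
  z (successors {x, z, t}): φ is true.
  t (successors {v, w, z, t}): φ is true.
For instance, at v:
  At v: q \to \Box p is true, s is true, so (q \to \Box p) \lor s is true.
    At v: q is true, \Box p is true, so q \to \Box p is true.
      At v: \Box p requires p at every successor {u, v, w, x, z, t}.
        At u: p is true.
        At v: p is true.
        At w: p is true.
        At x: p is true.
        At z: p is true.
        At t: p is true.
      So \Box p is true at v.
Satisfying worlds: {u, v, w, x, y, z, t}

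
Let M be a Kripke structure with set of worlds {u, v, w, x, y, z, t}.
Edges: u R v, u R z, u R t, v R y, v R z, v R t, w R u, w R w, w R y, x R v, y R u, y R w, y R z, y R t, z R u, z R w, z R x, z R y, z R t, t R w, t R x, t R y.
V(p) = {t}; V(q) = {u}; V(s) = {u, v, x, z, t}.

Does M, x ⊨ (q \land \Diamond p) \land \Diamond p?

No

At x: q \land \Diamond p is false, \Diamond p is false, so (q \land \Diamond p) \land \Diamond p is false.
  At x: q is false, \Diamond p is false, so q \land \Diamond p is false.
    At x: \Diamond p requires p at some successor in {v}.
      At v: p is false.
    So \Diamond p is false at x.
  At x: \Diamond p requires p at some successor in {v}.
    At v: p is false.
  So \Diamond p is false at x.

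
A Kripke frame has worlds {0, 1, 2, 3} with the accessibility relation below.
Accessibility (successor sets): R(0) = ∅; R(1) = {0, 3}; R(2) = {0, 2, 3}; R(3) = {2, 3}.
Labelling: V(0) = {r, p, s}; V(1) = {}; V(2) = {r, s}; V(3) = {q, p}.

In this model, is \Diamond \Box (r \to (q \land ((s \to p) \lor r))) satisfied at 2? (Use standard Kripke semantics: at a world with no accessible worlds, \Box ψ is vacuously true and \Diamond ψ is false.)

Yes

At 2: \Diamond \Box (r \to (q \land ((s \to p) \lor r))) requires \Box (r \to (q \land ((s \to p) \lor r))) at some successor in {0, 2, 3}.
  \Box (r \to (q \land ((s \to p) \lor r))) holds at 0, so \Diamond \Box (r \to (q \land ((s \to p) \lor r))) is true at 2.
    At 0: no accessible worlds, so \Box (r \to (q \land ((s \to p) \lor r))) holds vacuously.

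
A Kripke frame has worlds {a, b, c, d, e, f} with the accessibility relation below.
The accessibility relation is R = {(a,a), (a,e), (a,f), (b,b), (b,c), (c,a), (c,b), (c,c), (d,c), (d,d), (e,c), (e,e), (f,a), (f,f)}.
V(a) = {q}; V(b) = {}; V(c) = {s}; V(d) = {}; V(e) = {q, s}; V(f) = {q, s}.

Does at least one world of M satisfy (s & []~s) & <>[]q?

No

Let φ = (s & []~s) & <>[]q. Evaluate φ at each world:
  a (successors {a, e, f}): φ is false.
  b (successors {b, c}): φ is false.
  c (successors {a, b, c}): φ is false.
  d (successors {c, d}): φ is false.
  e (successors {c, e}): φ is false.
  f (successors {a, f}): φ is false.
For instance, at b:
  At b: s & []~s is false, <>[]q is false, so (s & []~s) & <>[]q is false.
    At b: s is false, []~s is false, so s & []~s is false.
      At b: []~s requires ~s at every successor {b, c}.
        ~s fails at c, so []~s is false at b.
    At b: <>[]q requires []q at some successor in {b, c}.
      At b: []q is false.
      At c: []q is false.
    So <>[]q is false at b.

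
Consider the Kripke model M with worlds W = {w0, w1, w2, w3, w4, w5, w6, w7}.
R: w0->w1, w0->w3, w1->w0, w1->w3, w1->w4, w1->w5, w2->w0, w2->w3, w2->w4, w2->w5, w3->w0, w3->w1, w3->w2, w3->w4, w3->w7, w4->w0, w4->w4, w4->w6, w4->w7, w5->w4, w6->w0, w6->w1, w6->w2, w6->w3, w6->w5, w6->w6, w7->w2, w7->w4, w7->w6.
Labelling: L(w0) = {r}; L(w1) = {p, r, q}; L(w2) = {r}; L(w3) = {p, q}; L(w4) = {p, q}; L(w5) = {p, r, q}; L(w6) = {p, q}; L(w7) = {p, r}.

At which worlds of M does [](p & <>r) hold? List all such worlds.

w0, w5

Let φ = [](p & <>r). Evaluate φ at each world:
  w0 (successors {w1, w3}): φ is true.
  w1 (successors {w0, w3, w4, w5}): φ is false.
  w2 (successors {w0, w3, w4, w5}): φ is false.
  w3 (successors {w0, w1, w2, w4, w7}): φ is false.
  w4 (successors {w0, w4, w6, w7}): φ is false.
  w5 (successors {w4}): φ is true.
  w6 (successors {w0, w1, w2, w3, w5, w6}): φ is false.
  w7 (successors {w2, w4, w6}): φ is false.
For instance, at w3:
  At w3: [](p & <>r) requires p & <>r at every successor {w0, w1, w2, w4, w7}.
    p & <>r fails at w0, so [](p & <>r) is false at w3.
      At w0: p is false, <>r is true, so p & <>r is false.
Satisfying worlds: {w0, w5}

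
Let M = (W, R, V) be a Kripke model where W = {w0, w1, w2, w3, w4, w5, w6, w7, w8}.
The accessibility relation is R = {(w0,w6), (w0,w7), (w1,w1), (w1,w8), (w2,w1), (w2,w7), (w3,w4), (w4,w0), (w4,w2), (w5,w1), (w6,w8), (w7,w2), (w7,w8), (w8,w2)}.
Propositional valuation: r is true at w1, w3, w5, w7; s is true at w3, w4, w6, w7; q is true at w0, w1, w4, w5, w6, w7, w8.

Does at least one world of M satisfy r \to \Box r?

Recall that \Box ψ holds at a world iff ψ holds at every accessible world, and \Diamond ψ holds iff ψ holds at some accessible world.
Let φ = r \to \Box r. Evaluate φ at each world:
  w0 (successors {w6, w7}): φ is true.
  w1 (successors {w1, w8}): φ is false.
  w2 (successors {w1, w7}): φ is true.
  w3 (successors {w4}): φ is false.
  w4 (successors {w0, w2}): φ is true.
  w5 (successors {w1}): φ is true.
  w6 (successors {w8}): φ is true.
  w7 (successors {w2, w8}): φ is false.
  w8 (successors {w2}): φ is true.
Detail at w0 (witness):
  At w0: r is false, \Box r is false, so r \to \Box r is true.
    At w0: \Box r requires r at every successor {w6, w7}.
      r fails at w6, so \Box r is false at w0.

Yes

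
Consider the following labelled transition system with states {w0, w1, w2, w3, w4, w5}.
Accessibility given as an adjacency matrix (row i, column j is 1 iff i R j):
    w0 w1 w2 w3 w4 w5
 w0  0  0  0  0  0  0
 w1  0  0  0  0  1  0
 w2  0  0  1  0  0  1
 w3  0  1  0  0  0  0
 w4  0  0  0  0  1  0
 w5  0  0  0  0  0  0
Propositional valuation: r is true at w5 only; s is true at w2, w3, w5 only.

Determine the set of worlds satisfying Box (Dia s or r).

w0, w2, w5

Let φ = Box (Dia s or r). Evaluate φ at each world:
  w0 (successors ∅): φ is true.
  w1 (successors {w4}): φ is false.
  w2 (successors {w2, w5}): φ is true.
  w3 (successors {w1}): φ is false.
  w4 (successors {w4}): φ is false.
  w5 (successors ∅): φ is true.
For instance, at w2:
  At w2: Box (Dia s or r) requires Dia s or r at every successor {w2, w5}.
      At w2: Dia s is true, r is false, so Dia s or r is true.
      At w5: Dia s is false, r is true, so Dia s or r is true.
  So Box (Dia s or r) is true at w2.
Satisfying worlds: {w0, w2, w5}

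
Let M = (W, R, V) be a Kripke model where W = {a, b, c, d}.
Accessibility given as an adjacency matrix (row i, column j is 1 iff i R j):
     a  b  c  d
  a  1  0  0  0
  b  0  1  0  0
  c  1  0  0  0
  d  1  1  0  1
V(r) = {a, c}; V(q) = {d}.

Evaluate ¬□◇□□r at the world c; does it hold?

No

At c: □◇□□r is true, so ¬□◇□□r is false.
  At c: □◇□□r requires ◇□□r at every successor {a}.
      At a: ◇□□r requires □□r at some successor in {a}.
        □□r holds at a, so ◇□□r is true at a.
  So □◇□□r is true at c.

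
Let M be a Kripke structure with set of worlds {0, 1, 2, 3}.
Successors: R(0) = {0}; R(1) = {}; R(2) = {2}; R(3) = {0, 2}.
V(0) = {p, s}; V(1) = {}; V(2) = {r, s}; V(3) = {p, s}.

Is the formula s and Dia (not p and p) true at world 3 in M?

No

At 3: s is true, Dia (not p and p) is false, so s and Dia (not p and p) is false.
  At 3: Dia (not p and p) requires not p and p at some successor in {0, 2}.
    At 0: not p and p is false.
    At 2: not p and p is false.
  So Dia (not p and p) is false at 3.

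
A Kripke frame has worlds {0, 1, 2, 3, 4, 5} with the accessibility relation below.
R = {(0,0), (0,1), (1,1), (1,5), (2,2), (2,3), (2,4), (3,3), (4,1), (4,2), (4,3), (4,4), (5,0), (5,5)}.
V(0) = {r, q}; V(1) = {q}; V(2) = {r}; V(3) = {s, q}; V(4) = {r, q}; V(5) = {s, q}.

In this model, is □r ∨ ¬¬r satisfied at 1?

At 1: □r is false, ¬¬r is false, so □r ∨ ¬¬r is false.
  At 1: □r requires r at every successor {1, 5}.
    r fails at 1, so □r is false at 1.

No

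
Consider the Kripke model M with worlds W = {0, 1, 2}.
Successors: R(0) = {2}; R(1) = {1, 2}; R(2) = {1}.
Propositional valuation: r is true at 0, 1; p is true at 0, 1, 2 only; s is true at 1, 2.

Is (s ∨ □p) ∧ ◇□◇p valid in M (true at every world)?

Yes

Recall that □ψ holds at a world iff ψ holds at every accessible world, and ◇ψ holds iff ψ holds at some accessible world.
Let φ = (s ∨ □p) ∧ ◇□◇p. Evaluate φ at each world:
  0 (successors {2}): φ is true.
  1 (successors {1, 2}): φ is true.
  2 (successors {1}): φ is true.
For instance, at 0:
  At 0: s ∨ □p is true, ◇□◇p is true, so (s ∨ □p) ∧ ◇□◇p is true.
    At 0: s is false, □p is true, so s ∨ □p is true.
      At 0: □p requires p at every successor {2}.
        At 2: p is true.
      So □p is true at 0.
    At 0: ◇□◇p requires □◇p at some successor in {2}.
      □◇p holds at 2, so ◇□◇p is true at 0.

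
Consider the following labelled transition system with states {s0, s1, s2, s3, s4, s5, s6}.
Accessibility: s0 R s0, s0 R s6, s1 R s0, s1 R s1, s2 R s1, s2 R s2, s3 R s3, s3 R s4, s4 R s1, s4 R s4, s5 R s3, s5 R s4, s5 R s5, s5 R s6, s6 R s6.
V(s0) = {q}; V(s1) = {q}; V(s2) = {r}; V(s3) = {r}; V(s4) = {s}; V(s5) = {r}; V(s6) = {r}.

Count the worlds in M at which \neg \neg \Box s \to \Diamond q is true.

Let φ = \neg \neg \Box s \to \Diamond q. Evaluate φ at each world:
  s0 (successors {s0, s6}): φ is true.
  s1 (successors {s0, s1}): φ is true.
  s2 (successors {s1, s2}): φ is true.
  s3 (successors {s3, s4}): φ is true.
  s4 (successors {s1, s4}): φ is true.
  s5 (successors {s3, s4, s5, s6}): φ is true.
  s6 (successors {s6}): φ is true.
For instance, at s5:
  At s5: \neg \neg \Box s is false, \Diamond q is false, so \neg \neg \Box s \to \Diamond q is true.
    At s5: \neg \Box s is true, so \neg \neg \Box s is false.
      At s5: \Box s is false, so \neg \Box s is true.
    At s5: \Diamond q requires q at some successor in {s3, s4, s5, s6}.
      At s3: q is false.
      At s4: q is false.
      At s5: q is false.
      At s6: q is false.
    So \Diamond q is false at s5.
Satisfying worlds: {s0, s1, s2, s3, s4, s5, s6}

7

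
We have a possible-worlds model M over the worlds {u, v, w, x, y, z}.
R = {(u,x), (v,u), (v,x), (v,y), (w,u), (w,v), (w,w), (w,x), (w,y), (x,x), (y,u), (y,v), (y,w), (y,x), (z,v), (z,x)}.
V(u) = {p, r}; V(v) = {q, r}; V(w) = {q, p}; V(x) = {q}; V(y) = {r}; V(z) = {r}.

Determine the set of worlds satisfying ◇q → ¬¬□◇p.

Let φ = ◇q → ¬¬□◇p. Evaluate φ at each world:
  u (successors {x}): φ is false.
  v (successors {u, x, y}): φ is false.
  w (successors {u, v, w, x, y}): φ is false.
  x (successors {x}): φ is false.
  y (successors {u, v, w, x}): φ is false.
  z (successors {v, x}): φ is false.
For instance, at v:
  At v: ◇q is true, ¬¬□◇p is false, so ◇q → ¬¬□◇p is false.
    At v: ◇q requires q at some successor in {u, x, y}.
      q holds at x, so ◇q is true at v.
    At v: ¬□◇p is true, so ¬¬□◇p is false.
      At v: □◇p is false, so ¬□◇p is true.
Satisfying worlds: none.

none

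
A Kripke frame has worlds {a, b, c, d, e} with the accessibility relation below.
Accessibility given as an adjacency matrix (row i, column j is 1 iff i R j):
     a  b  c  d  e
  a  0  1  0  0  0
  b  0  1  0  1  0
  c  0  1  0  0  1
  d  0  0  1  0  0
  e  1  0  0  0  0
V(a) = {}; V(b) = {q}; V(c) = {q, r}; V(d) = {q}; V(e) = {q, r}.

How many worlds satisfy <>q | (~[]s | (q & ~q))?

5

Let φ = <>q | (~[]s | (q & ~q)). Evaluate φ at each world:
  a (successors {b}): φ is true.
  b (successors {b, d}): φ is true.
  c (successors {b, e}): φ is true.
  d (successors {c}): φ is true.
  e (successors {a}): φ is true.
For instance, at c:
  At c: <>q is true, ~[]s | (q & ~q) is true, so <>q | (~[]s | (q & ~q)) is true.
    At c: <>q requires q at some successor in {b, e}.
      q holds at b, so <>q is true at c.
    At c: ~[]s is true, q & ~q is false, so ~[]s | (q & ~q) is true.
      At c: []s is false, so ~[]s is true.
Satisfying worlds: {a, b, c, d, e}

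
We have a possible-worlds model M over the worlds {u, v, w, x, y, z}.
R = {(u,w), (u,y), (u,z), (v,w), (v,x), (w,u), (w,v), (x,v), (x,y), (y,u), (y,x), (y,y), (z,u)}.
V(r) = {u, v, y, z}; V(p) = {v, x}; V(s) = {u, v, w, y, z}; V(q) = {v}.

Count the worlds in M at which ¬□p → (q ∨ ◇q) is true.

Let φ = ¬□p → (q ∨ ◇q). Evaluate φ at each world:
  u (successors {w, y, z}): φ is false.
  v (successors {w, x}): φ is true.
  w (successors {u, v}): φ is true.
  x (successors {v, y}): φ is true.
  y (successors {u, x, y}): φ is false.
  z (successors {u}): φ is false.
For instance, at w:
  At w: ¬□p is true, q ∨ ◇q is true, so ¬□p → (q ∨ ◇q) is true.
    At w: □p is false, so ¬□p is true.
      At w: □p requires p at every successor {u, v}.
        p fails at u, so □p is false at w.
    At w: q is false, ◇q is true, so q ∨ ◇q is true.
      At w: ◇q requires q at some successor in {u, v}.
        q holds at v, so ◇q is true at w.
Satisfying worlds: {v, w, x}

3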